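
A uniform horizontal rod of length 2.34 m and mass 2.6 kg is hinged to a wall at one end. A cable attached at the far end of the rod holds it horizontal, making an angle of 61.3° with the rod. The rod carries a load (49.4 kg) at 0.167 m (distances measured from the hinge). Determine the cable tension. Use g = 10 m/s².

T ≈ 55 N

Take moments about the hinge.
Beam weight: 2.6 × 10 = 26 N down at 1.17 m → arm 1.17 m, τ = 26 × 1.17 = 30.42 N·m clockwise.
Load: 49.4 × 10 = 494 N down at 0.167 m → arm 0.167 m, τ = 494 × 0.167 = 82.5 N·m clockwise.
Total clockwise load moment = 112.9 N·m.
The cable tension T acts at 2.34 m; only its component perpendicular to the rod, T sinθ, produces torque. sin 61.3° = 0.8771.
Στ = 0 ⇒ T × 2.34 × 0.8771 = 112.9 ⇒ T = 112.9 / 2.052 = 55 N.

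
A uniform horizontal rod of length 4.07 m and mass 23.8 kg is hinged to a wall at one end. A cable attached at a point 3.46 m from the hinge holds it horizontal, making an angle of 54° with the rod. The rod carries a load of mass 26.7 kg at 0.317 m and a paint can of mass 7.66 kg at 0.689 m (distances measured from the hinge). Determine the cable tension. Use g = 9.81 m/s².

Taking torques about the hinge:
Beam weight: 23.8 × 9.81 = 233.5 N down at 2.035 m → arm 2.035 m, τ = 233.5 × 2.035 = 475.2 N·m clockwise.
Load: 26.7 × 9.81 = 261.9 N down at 0.317 m → arm 0.317 m, τ = 261.9 × 0.317 = 83.02 N·m clockwise.
Paint can: 7.66 × 9.81 = 75.14 N down at 0.689 m → arm 0.689 m, τ = 75.14 × 0.689 = 51.77 N·m clockwise.
Total clockwise load moment = 610 N·m.
The cable tension T acts at 3.46 m; only its component perpendicular to the rod, T sinθ, produces torque. sin 54° = 0.809.
For rotational equilibrium, T × 3.46 × 0.809 = 610, so T = 610 / 2.799 = 218 N.

T ≈ 218 N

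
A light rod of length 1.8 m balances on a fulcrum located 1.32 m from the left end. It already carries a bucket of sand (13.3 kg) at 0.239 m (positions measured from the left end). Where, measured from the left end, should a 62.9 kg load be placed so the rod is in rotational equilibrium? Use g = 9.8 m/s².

Choose the fulcrum (at 1.32 m from the left end) as the axis so the support reaction has zero arm there.
Bucket of sand: 13.3 × 9.8 = 130.3 N down at 0.239 m → arm 1.081 m, τ = 130.3 × 1.081 = 140.9 N·m counterclockwise.
Net moment of existing loads = 140.9 N·m counterclockwise.
The load weighs 62.9 × 9.8 = 616.4 N and must supply an equal clockwise moment, so its lever arm about the fulcrum is 140.9 / 616.4 = 0.229 m.
That puts it at 1.32 + 0.229 = 1.55 m from the left end.

x ≈ 1.55 m from the left end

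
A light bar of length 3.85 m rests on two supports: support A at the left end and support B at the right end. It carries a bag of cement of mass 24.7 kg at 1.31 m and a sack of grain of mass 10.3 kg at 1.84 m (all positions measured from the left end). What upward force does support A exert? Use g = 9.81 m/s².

R_A ≈ 213 N

Take moments about support B.
Bag of cement: 24.7 × 9.81 = 242.3 N down at 1.31 m → arm 2.54 m, τ = 242.3 × 2.54 = 615.4 N·m counterclockwise.
Sack of grain: 10.3 × 9.81 = 101 N down at 1.84 m → arm 2.01 m, τ = 101 × 2.01 = 203 N·m counterclockwise.
Net load moment about support B = 818.4 N·m counterclockwise.
Reaction R at support A is upward at 0 m, arm 3.85 m → moment R × 3.85 clockwise.
Balancing moments: R × 3.85 = 818.4, giving R = 213 N.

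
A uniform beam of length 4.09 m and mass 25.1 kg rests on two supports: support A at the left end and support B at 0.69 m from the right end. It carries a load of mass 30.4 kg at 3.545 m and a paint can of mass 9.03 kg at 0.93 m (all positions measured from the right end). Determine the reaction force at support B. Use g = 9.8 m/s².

Choose support A as the axis so its reaction then has zero moment arm.
Beam weight: 25.1 × 9.8 = 246 N down at 2.045 m → arm 2.045 m, τ = 246 × 2.045 = 503.1 N·m clockwise.
Load: 30.4 × 9.8 = 297.9 N down at 3.545 m → arm 0.545 m, τ = 297.9 × 0.545 = 162.4 N·m clockwise.
Paint can: 9.03 × 9.8 = 88.49 N down at 0.93 m → arm 3.16 m, τ = 88.49 × 3.16 = 279.6 N·m clockwise.
Net load moment about support A = 945.1 N·m clockwise.
Reaction R at support B is upward at 0.69 m, arm 3.4 m → moment R × 3.4 counterclockwise.
Στ = 0 ⇒ R × 3.4 = 945.1 ⇒ R = 278 N.

R_B ≈ 278 N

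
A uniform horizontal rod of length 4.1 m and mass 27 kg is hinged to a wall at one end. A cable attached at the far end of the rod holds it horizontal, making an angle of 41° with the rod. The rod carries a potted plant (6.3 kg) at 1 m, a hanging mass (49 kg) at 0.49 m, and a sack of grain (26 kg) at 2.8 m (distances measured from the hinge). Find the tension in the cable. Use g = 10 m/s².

Sum moments about the hinge (the unknown hinge reaction has zero arm there).
Beam weight: 27 × 10 = 270 N down at 2.05 m → arm 2.05 m, τ = 270 × 2.05 = 553.5 N·m clockwise.
Potted plant: 6.3 × 10 = 63 N down at 1 m → arm 1 m, τ = 63 × 1 = 63 N·m clockwise.
Hanging mass: 49 × 10 = 490 N down at 0.49 m → arm 0.49 m, τ = 490 × 0.49 = 240.1 N·m clockwise.
Sack of grain: 26 × 10 = 260 N down at 2.8 m → arm 2.8 m, τ = 260 × 2.8 = 728 N·m clockwise.
Total clockwise load moment = 1585 N·m.
The cable tension T acts at 4.1 m; only its component perpendicular to the rod, T sinθ, produces torque. sin 41° = 0.6561.
For rotational equilibrium, T × 4.1 × 0.6561 = 1585, so T = 1585 / 2.69 = 589 N.

T ≈ 589 N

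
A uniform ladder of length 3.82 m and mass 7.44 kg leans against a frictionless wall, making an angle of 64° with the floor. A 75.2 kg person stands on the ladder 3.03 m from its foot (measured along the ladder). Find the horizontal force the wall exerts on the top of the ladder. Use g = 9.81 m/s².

Choose the foot of the ladder as the axis so the floor normal and friction both act there and drop out.
Ladder weight 7.44×9.81 = 72.99 N acts at 1.91 m along the ladder; its horizontal arm is 1.91·cos64° = 0.8373 m → τ = 61.11 N·m clockwise.
Person: 75.2×9.81 = 737.7 N at 3.03 m → arm 1.328 m → τ = 979.7 N·m clockwise.
Wall normal N acts horizontally at the top; its moment arm is the height L sinθ = 3.82·sin64° = 3.433 m, counterclockwise.
Στ = 0 ⇒ N × 3.433 = 1041 ⇒ N = 303 N.

N_wall ≈ 303 N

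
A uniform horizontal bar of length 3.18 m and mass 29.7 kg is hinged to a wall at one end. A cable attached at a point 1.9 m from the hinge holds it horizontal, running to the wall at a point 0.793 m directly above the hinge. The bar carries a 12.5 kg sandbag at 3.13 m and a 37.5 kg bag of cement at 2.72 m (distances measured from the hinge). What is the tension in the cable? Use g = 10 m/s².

T ≈ 2570 N

About the hinge:
Beam weight: 29.7 × 10 = 297 N down at 1.59 m → arm 1.59 m, τ = 297 × 1.59 = 472.2 N·m clockwise.
Sandbag: 12.5 × 10 = 125 N down at 3.13 m → arm 3.13 m, τ = 125 × 3.13 = 391.2 N·m clockwise.
Bag of cement: 37.5 × 10 = 375 N down at 2.72 m → arm 2.72 m, τ = 375 × 2.72 = 1020 N·m clockwise.
Total clockwise load moment = 1883 N·m.
The cable tension T acts at 1.9 m; only its component perpendicular to the bar, T sinθ, produces torque. sinθ = h/√(h²+d²) = 0.793/√(0.793²+1.9²) = 0.3852.
Setting net torque to zero: T × 1.9 × 0.3852 = 1883 → T = 1883 / 0.7319 = 2570 N.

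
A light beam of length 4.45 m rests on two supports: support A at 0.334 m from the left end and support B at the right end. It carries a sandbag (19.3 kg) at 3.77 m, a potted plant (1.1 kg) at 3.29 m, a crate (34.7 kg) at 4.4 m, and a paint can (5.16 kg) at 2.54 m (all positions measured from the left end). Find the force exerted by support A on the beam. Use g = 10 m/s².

R_A ≈ 63.1 N

Sum moments about support B (its reaction then has zero moment arm).
Sandbag: 19.3 × 10 = 193 N down at 3.77 m → arm 0.68 m, τ = 193 × 0.68 = 131.2 N·m counterclockwise.
Potted plant: 1.1 × 10 = 11 N down at 3.29 m → arm 1.16 m, τ = 11 × 1.16 = 12.76 N·m counterclockwise.
Crate: 34.7 × 10 = 347 N down at 4.4 m → arm 0.05 m, τ = 347 × 0.05 = 17.35 N·m counterclockwise.
Paint can: 5.16 × 10 = 51.6 N down at 2.54 m → arm 1.91 m, τ = 51.6 × 1.91 = 98.56 N·m counterclockwise.
Net load moment about support B = 259.9 N·m counterclockwise.
Reaction R at support A is upward at 0.334 m, arm 4.116 m → moment R × 4.116 clockwise.
Balancing moments: R × 4.116 = 259.9, giving R = 63.1 N.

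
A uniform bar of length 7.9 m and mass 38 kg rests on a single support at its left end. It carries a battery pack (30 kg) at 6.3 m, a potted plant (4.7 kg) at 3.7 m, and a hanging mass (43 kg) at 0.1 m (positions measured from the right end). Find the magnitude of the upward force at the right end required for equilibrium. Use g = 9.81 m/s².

F ≈ 687 N

Taking torques about the left end:
Beam weight: 38 × 9.81 = 372.8 N down at 3.95 m → arm 3.95 m, τ = 372.8 × 3.95 = 1473 N·m clockwise.
Battery pack: 30 × 9.81 = 294.3 N down at 6.3 m → arm 1.6 m, τ = 294.3 × 1.6 = 470.9 N·m clockwise.
Potted plant: 4.7 × 9.81 = 46.11 N down at 3.7 m → arm 4.2 m, τ = 46.11 × 4.2 = 193.7 N·m clockwise.
Hanging mass: 43 × 9.81 = 421.8 N down at 0.1 m → arm 7.8 m, τ = 421.8 × 7.8 = 3290 N·m clockwise.
Net moment of the loads = 5428 N·m clockwise.
The upward force F acts at the right end, arm 7.9 m, giving F × 7.9 counterclockwise.
Balancing moments: F × 7.9 = 5428, giving F = 5428 / 7.9 = 687 N.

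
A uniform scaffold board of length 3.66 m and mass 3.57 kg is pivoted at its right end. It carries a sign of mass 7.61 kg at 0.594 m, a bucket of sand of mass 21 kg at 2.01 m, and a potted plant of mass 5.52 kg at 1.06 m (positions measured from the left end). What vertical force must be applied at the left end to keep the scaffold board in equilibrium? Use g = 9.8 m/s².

About the right end:
Beam weight: 3.57 × 9.8 = 34.99 N down at 1.83 m → arm 1.83 m, τ = 34.99 × 1.83 = 64.03 N·m counterclockwise.
Sign: 7.61 × 9.8 = 74.58 N down at 0.594 m → arm 3.066 m, τ = 74.58 × 3.066 = 228.7 N·m counterclockwise.
Bucket of sand: 21 × 9.8 = 205.8 N down at 2.01 m → arm 1.65 m, τ = 205.8 × 1.65 = 339.6 N·m counterclockwise.
Potted plant: 5.52 × 9.8 = 54.1 N down at 1.06 m → arm 2.6 m, τ = 54.1 × 2.6 = 140.7 N·m counterclockwise.
Net moment of the loads = 773 N·m counterclockwise.
The upward force F acts at the left end, arm 3.66 m, giving F × 3.66 clockwise.
Στ = 0 ⇒ F × 3.66 = 773 ⇒ F = 773 / 3.66 = 211 N.

F ≈ 211 N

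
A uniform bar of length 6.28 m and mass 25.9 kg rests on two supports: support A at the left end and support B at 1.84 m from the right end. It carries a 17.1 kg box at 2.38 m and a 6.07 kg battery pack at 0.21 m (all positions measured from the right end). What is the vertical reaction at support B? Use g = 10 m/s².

Take moments about support A.
Beam weight: 25.9 × 10 = 259 N down at 3.14 m → arm 3.14 m, τ = 259 × 3.14 = 813.3 N·m clockwise.
Box: 17.1 × 10 = 171 N down at 2.38 m → arm 3.9 m, τ = 171 × 3.9 = 666.9 N·m clockwise.
Battery pack: 6.07 × 10 = 60.7 N down at 0.21 m → arm 6.07 m, τ = 60.7 × 6.07 = 368.4 N·m clockwise.
Net load moment about support A = 1849 N·m clockwise.
Reaction R at support B is upward at 1.84 m, arm 4.44 m → moment R × 4.44 counterclockwise.
For rotational equilibrium, R × 4.44 = 1849, so R = 416 N.

R_B ≈ 416 N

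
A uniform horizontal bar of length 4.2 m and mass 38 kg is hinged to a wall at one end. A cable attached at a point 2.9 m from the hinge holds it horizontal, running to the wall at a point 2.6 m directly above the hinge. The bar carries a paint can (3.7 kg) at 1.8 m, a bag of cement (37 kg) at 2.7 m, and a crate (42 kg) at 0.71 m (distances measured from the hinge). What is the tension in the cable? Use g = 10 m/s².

T ≈ 1120 N

Taking torques about the hinge:
Beam weight: 38 × 10 = 380 N down at 2.1 m → arm 2.1 m, τ = 380 × 2.1 = 798 N·m clockwise.
Paint can: 3.7 × 10 = 37 N down at 1.8 m → arm 1.8 m, τ = 37 × 1.8 = 66.6 N·m clockwise.
Bag of cement: 37 × 10 = 370 N down at 2.7 m → arm 2.7 m, τ = 370 × 2.7 = 999 N·m clockwise.
Crate: 42 × 10 = 420 N down at 0.71 m → arm 0.71 m, τ = 420 × 0.71 = 298.2 N·m clockwise.
Total clockwise load moment = 2162 N·m.
The cable tension T acts at 2.9 m; only its component perpendicular to the bar, T sinθ, produces torque. sinθ = h/√(h²+d²) = 2.6/√(2.6²+2.9²) = 0.6675.
Balancing moments: T × 2.9 × 0.6675 = 2162, giving T = 2162 / 1.936 = 1120 N.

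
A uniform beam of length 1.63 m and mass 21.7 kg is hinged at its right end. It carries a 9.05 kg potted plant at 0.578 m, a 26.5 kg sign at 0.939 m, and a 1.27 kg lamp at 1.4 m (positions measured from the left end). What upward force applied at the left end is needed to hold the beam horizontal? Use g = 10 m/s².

About the right end:
Beam weight: 21.7 × 10 = 217 N down at 0.815 m → arm 0.815 m, τ = 217 × 0.815 = 176.9 N·m counterclockwise.
Potted plant: 9.05 × 10 = 90.5 N down at 0.578 m → arm 1.052 m, τ = 90.5 × 1.052 = 95.21 N·m counterclockwise.
Sign: 26.5 × 10 = 265 N down at 0.939 m → arm 0.691 m, τ = 265 × 0.691 = 183.1 N·m counterclockwise.
Lamp: 1.27 × 10 = 12.7 N down at 1.4 m → arm 0.23 m, τ = 12.7 × 0.23 = 2.921 N·m counterclockwise.
Net moment of the loads = 458.1 N·m counterclockwise.
The upward force F acts at the left end, arm 1.63 m, giving F × 1.63 clockwise.
Balancing moments: F × 1.63 = 458.1, giving F = 458.1 / 1.63 = 281 N.

F ≈ 281 N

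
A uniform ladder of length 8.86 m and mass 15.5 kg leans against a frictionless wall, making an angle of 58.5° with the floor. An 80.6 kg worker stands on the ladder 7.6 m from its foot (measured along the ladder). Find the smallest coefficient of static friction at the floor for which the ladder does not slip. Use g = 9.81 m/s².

μ_min ≈ 0.49

Choose the foot of the ladder as the axis so the floor normal and friction both act there and drop out.
Ladder weight 15.5×9.81 = 152.1 N acts at 4.43 m along the ladder; its horizontal arm is 4.43·cos58.5° = 2.315 m → τ = 352.1 N·m clockwise.
Worker: 80.6×9.81 = 790.7 N at 7.6 m → arm 3.971 m → τ = 3140 N·m clockwise.
Wall normal N acts horizontally at the top; its moment arm is the height L sinθ = 8.86·sin58.5° = 7.554 m, counterclockwise.
For rotational equilibrium, N × 7.554 = 3492, so N = 462.3 N.
ΣFx = 0 ⇒ f = N_wall = 462.3 N. ΣFy = 0 ⇒ N_floor = 942.8 N.
μ_min = f / N_floor = 462.3 / 942.8 = 0.49.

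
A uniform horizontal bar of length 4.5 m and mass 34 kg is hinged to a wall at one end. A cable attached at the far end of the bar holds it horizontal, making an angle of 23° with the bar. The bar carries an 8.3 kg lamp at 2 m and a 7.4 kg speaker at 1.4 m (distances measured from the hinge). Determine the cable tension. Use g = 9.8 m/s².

Sum moments about the hinge (the unknown hinge reaction has zero arm there).
Beam weight: 34 × 9.8 = 333.2 N down at 2.25 m → arm 2.25 m, τ = 333.2 × 2.25 = 749.7 N·m clockwise.
Lamp: 8.3 × 9.8 = 81.34 N down at 2 m → arm 2 m, τ = 81.34 × 2 = 162.7 N·m clockwise.
Speaker: 7.4 × 9.8 = 72.52 N down at 1.4 m → arm 1.4 m, τ = 72.52 × 1.4 = 101.5 N·m clockwise.
Total clockwise load moment = 1014 N·m.
The cable tension T acts at 4.5 m; only its component perpendicular to the bar, T sinθ, produces torque. sin 23° = 0.3907.
Setting net torque to zero: T × 4.5 × 0.3907 = 1014 → T = 1014 / 1.758 = 577 N.

T ≈ 577 N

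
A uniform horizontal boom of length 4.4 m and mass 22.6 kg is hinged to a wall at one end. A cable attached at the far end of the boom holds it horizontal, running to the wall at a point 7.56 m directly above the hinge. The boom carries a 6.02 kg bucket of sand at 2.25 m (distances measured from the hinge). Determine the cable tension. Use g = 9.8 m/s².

Sum moments about the hinge (the unknown hinge reaction has zero arm there).
Beam weight: 22.6 × 9.8 = 221.5 N down at 2.2 m → arm 2.2 m, τ = 221.5 × 2.2 = 487.3 N·m clockwise.
Bucket of sand: 6.02 × 9.8 = 59 N down at 2.25 m → arm 2.25 m, τ = 59 × 2.25 = 132.8 N·m clockwise.
Total clockwise load moment = 620.1 N·m.
The cable tension T acts at 4.4 m; only its component perpendicular to the boom, T sinθ, produces torque. sinθ = h/√(h²+d²) = 7.56/√(7.56²+4.4²) = 0.8643.
For rotational equilibrium, T × 4.4 × 0.8643 = 620.1, so T = 620.1 / 3.803 = 163 N.

T ≈ 163 N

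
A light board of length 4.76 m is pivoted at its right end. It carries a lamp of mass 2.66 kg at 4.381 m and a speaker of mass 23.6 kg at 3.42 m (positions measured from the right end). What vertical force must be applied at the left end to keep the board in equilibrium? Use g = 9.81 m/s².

Choose the right end as the axis so the unknown pivot reaction has zero arm there.
Lamp: 2.66 × 9.81 = 26.09 N down at 4.381 m → arm 4.381 m, τ = 26.09 × 4.381 = 114.3 N·m counterclockwise.
Speaker: 23.6 × 9.81 = 231.5 N down at 3.42 m → arm 3.42 m, τ = 231.5 × 3.42 = 791.7 N·m counterclockwise.
Net moment of the loads = 906 N·m counterclockwise.
The upward force F acts at the left end, arm 4.76 m, giving F × 4.76 clockwise.
Στ = 0 ⇒ F × 4.76 = 906 ⇒ F = 906 / 4.76 = 190 N.

F ≈ 190 N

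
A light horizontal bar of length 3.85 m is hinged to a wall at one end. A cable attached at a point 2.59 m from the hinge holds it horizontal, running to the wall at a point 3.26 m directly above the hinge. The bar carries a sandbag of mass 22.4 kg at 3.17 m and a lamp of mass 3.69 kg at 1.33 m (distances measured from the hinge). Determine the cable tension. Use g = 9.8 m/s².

About the hinge:
Sandbag: 22.4 × 9.8 = 219.5 N down at 3.17 m → arm 3.17 m, τ = 219.5 × 3.17 = 695.8 N·m clockwise.
Lamp: 3.69 × 9.8 = 36.16 N down at 1.33 m → arm 1.33 m, τ = 36.16 × 1.33 = 48.09 N·m clockwise.
Total clockwise load moment = 743.9 N·m.
The cable tension T acts at 2.59 m; only its component perpendicular to the bar, T sinθ, produces torque. sinθ = h/√(h²+d²) = 3.26/√(3.26²+2.59²) = 0.783.
For rotational equilibrium, T × 2.59 × 0.783 = 743.9, so T = 743.9 / 2.028 = 367 N.

T ≈ 367 N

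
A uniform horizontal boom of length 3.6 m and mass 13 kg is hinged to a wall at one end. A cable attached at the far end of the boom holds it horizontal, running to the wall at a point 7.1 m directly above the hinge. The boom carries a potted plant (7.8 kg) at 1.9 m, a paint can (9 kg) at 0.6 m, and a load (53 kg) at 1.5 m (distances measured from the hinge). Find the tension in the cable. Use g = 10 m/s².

Take moments about the hinge.
Beam weight: 13 × 10 = 130 N down at 1.8 m → arm 1.8 m, τ = 130 × 1.8 = 234 N·m clockwise.
Potted plant: 7.8 × 10 = 78 N down at 1.9 m → arm 1.9 m, τ = 78 × 1.9 = 148.2 N·m clockwise.
Paint can: 9 × 10 = 90 N down at 0.6 m → arm 0.6 m, τ = 90 × 0.6 = 54 N·m clockwise.
Load: 53 × 10 = 530 N down at 1.5 m → arm 1.5 m, τ = 530 × 1.5 = 795 N·m clockwise.
Total clockwise load moment = 1231 N·m.
The cable tension T acts at 3.6 m; only its component perpendicular to the boom, T sinθ, produces torque. sinθ = h/√(h²+d²) = 7.1/√(7.1²+3.6²) = 0.8919.
Setting net torque to zero: T × 3.6 × 0.8919 = 1231 → T = 1231 / 3.211 = 383 N.

T ≈ 383 N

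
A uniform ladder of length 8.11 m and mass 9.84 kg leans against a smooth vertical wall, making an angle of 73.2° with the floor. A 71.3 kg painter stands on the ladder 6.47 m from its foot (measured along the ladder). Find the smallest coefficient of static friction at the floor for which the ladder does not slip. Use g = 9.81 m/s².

μ_min ≈ 0.23

About the foot of the ladder:
Ladder weight 9.84×9.81 = 96.53 N acts at 4.055 m along the ladder; its horizontal arm is 4.055·cos73.2° = 1.172 m → τ = 113.1 N·m clockwise.
Painter: 71.3×9.81 = 699.5 N at 6.47 m → arm 1.87 m → τ = 1308 N·m clockwise.
Wall normal N acts horizontally at the top; its moment arm is the height L sinθ = 8.11·sin73.2° = 7.764 m, counterclockwise.
Setting net torque to zero: N × 7.764 = 1421 → N = 183 N.
ΣFx = 0 ⇒ f = N_wall = 183 N. ΣFy = 0 ⇒ N_floor = 796 N.
μ_min = f / N_floor = 183 / 796 = 0.23.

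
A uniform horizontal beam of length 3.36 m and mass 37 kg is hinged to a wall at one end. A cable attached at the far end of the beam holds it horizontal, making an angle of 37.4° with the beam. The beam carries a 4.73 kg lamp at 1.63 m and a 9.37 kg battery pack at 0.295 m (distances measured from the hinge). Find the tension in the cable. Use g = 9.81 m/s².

Choose the hinge as the axis so the unknown hinge reaction has zero arm there.
Beam weight: 37 × 9.81 = 363 N down at 1.68 m → arm 1.68 m, τ = 363 × 1.68 = 609.8 N·m clockwise.
Lamp: 4.73 × 9.81 = 46.4 N down at 1.63 m → arm 1.63 m, τ = 46.4 × 1.63 = 75.63 N·m clockwise.
Battery pack: 9.37 × 9.81 = 91.92 N down at 0.295 m → arm 0.295 m, τ = 91.92 × 0.295 = 27.12 N·m clockwise.
Total clockwise load moment = 712.5 N·m.
The cable tension T acts at 3.36 m; only its component perpendicular to the beam, T sinθ, produces torque. sin 37.4° = 0.6074.
Στ = 0 ⇒ T × 3.36 × 0.6074 = 712.5 ⇒ T = 712.5 / 2.041 = 349 N.

T ≈ 349 N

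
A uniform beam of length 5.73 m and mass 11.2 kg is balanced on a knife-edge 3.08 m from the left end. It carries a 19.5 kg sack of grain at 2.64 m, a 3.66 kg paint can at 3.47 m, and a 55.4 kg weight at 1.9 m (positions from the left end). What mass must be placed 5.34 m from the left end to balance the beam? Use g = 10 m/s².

m ≈ 33.2 kg

Take moments about the knife-edge (at 3.08 m from the left end).
Beam weight: 11.2 × 10 = 112 N down at 2.865 m → arm 0.215 m, τ = 112 × 0.215 = 24.08 N·m counterclockwise.
Sack of grain: 19.5 × 10 = 195 N down at 2.64 m → arm 0.44 m, τ = 195 × 0.44 = 85.8 N·m counterclockwise.
Paint can: 3.66 × 10 = 36.6 N down at 3.47 m → arm 0.39 m, τ = 36.6 × 0.39 = 14.27 N·m clockwise.
Weight: 55.4 × 10 = 554 N down at 1.9 m → arm 1.18 m, τ = 554 × 1.18 = 653.7 N·m counterclockwise.
Net moment of known loads = 749.3 N·m counterclockwise.
An unknown mass m at 5.34 m has arm 2.26 m; its moment is m·g·2.26 clockwise.
Balancing moments: m × 10 × 2.26 = 749.3, giving m = 749.3 / (10 × 2.26) = 33.2 kg.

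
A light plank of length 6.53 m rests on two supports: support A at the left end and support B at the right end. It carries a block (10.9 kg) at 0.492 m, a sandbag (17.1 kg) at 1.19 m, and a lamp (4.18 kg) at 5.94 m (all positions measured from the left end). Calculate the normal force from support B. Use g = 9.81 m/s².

About support A:
Block: 10.9 × 9.81 = 106.9 N down at 0.492 m → arm 0.492 m, τ = 106.9 × 0.492 = 52.59 N·m clockwise.
Sandbag: 17.1 × 9.81 = 167.8 N down at 1.19 m → arm 1.19 m, τ = 167.8 × 1.19 = 199.7 N·m clockwise.
Lamp: 4.18 × 9.81 = 41.01 N down at 5.94 m → arm 5.94 m, τ = 41.01 × 5.94 = 243.6 N·m clockwise.
Net load moment about support A = 495.9 N·m clockwise.
Reaction R at support B is upward at 6.53 m, arm 6.53 m → moment R × 6.53 counterclockwise.
Στ = 0 ⇒ R × 6.53 = 495.9 ⇒ R = 75.9 N.

R_B ≈ 75.9 N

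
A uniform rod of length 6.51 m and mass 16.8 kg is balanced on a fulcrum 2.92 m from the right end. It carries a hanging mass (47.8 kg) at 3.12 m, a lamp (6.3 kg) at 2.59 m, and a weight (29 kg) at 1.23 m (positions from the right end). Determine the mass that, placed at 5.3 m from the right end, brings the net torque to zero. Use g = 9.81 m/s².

m ≈ 15.1 kg

Choose the fulcrum (at 2.92 m from the right end) as the axis so the support reaction has zero arm there.
Beam weight: 16.8 × 9.81 = 164.8 N down at 3.255 m → arm 0.335 m, τ = 164.8 × 0.335 = 55.21 N·m counterclockwise.
Hanging mass: 47.8 × 9.81 = 468.9 N down at 3.12 m → arm 0.2 m, τ = 468.9 × 0.2 = 93.78 N·m counterclockwise.
Lamp: 6.3 × 9.81 = 61.8 N down at 2.59 m → arm 0.33 m, τ = 61.8 × 0.33 = 20.39 N·m clockwise.
Weight: 29 × 9.81 = 284.5 N down at 1.23 m → arm 1.69 m, τ = 284.5 × 1.69 = 480.8 N·m clockwise.
Net moment of known loads = 352.2 N·m clockwise.
An unknown mass m at 5.3 m has arm 2.38 m; its moment is m·g·2.38 counterclockwise.
Balancing moments: m × 9.81 × 2.38 = 352.2, giving m = 352.2 / (9.81 × 2.38) = 15.1 kg.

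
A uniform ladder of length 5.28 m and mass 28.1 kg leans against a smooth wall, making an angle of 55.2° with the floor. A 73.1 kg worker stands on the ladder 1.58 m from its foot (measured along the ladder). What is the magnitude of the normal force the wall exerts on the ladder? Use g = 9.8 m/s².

N_wall ≈ 245 N

Taking torques about the foot of the ladder:
Ladder weight 28.1×9.8 = 275.4 N acts at 2.64 m along the ladder; its horizontal arm is 2.64·cos55.2° = 1.507 m → τ = 415 N·m clockwise.
Worker: 73.1×9.8 = 716.4 N at 1.58 m → arm 0.9017 m → τ = 646 N·m clockwise.
Wall normal N acts horizontally at the top; its moment arm is the height L sinθ = 5.28·sin55.2° = 4.336 m, counterclockwise.
Balancing moments: N × 4.336 = 1061, giving N = 245 N.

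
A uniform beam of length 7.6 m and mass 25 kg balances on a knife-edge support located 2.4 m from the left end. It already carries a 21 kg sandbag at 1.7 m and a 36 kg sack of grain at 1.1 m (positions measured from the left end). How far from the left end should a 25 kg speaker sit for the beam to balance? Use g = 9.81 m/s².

x ≈ 3.46 m from the left end

Taking torques about the knife-edge support (at 2.4 m from the left end):
Beam weight: 25 × 9.81 = 245.2 N down at 3.8 m → arm 1.4 m, τ = 245.2 × 1.4 = 343.3 N·m clockwise.
Sandbag: 21 × 9.81 = 206 N down at 1.7 m → arm 0.7 m, τ = 206 × 0.7 = 144.2 N·m counterclockwise.
Sack of grain: 36 × 9.81 = 353.2 N down at 1.1 m → arm 1.3 m, τ = 353.2 × 1.3 = 459.2 N·m counterclockwise.
Net moment of existing loads = 260.1 N·m counterclockwise.
The speaker weighs 25 × 9.81 = 245.2 N and must supply an equal clockwise moment, so its lever arm about the knife-edge support is 260.1 / 245.2 = 1.06 m.
That puts it at 2.4 + 1.06 = 3.46 m from the left end.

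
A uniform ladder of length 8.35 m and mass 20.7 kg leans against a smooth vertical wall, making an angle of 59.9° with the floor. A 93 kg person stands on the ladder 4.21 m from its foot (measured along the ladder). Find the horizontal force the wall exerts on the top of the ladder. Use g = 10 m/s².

N_wall ≈ 332 N

Sum moments about the foot of the ladder (the floor normal and friction both act there and drop out).
Ladder weight 20.7×10 = 207 N acts at 4.175 m along the ladder; its horizontal arm is 4.175·cos59.9° = 2.094 m → τ = 433.5 N·m clockwise.
Person: 93×10 = 930 N at 4.21 m → arm 2.111 m → τ = 1963 N·m clockwise.
Wall normal N acts horizontally at the top; its moment arm is the height L sinθ = 8.35·sin59.9° = 7.224 m, counterclockwise.
For rotational equilibrium, N × 7.224 = 2396, so N = 332 N.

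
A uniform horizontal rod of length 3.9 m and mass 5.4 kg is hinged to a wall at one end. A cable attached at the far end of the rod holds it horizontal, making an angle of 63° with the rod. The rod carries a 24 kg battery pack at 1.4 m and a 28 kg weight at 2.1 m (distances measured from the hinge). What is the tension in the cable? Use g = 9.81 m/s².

T ≈ 291 N

Choose the hinge as the axis so the unknown hinge reaction has zero arm there.
Beam weight: 5.4 × 9.81 = 52.97 N down at 1.95 m → arm 1.95 m, τ = 52.97 × 1.95 = 103.3 N·m clockwise.
Battery pack: 24 × 9.81 = 235.4 N down at 1.4 m → arm 1.4 m, τ = 235.4 × 1.4 = 329.6 N·m clockwise.
Weight: 28 × 9.81 = 274.7 N down at 2.1 m → arm 2.1 m, τ = 274.7 × 2.1 = 576.9 N·m clockwise.
Total clockwise load moment = 1010 N·m.
The cable tension T acts at 3.9 m; only its component perpendicular to the rod, T sinθ, produces torque. sin 63° = 0.891.
Balancing moments: T × 3.9 × 0.891 = 1010, giving T = 1010 / 3.475 = 291 N.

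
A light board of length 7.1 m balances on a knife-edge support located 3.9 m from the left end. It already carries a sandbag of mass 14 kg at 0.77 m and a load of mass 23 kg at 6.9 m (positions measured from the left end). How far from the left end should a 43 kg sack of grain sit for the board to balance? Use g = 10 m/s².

Taking torques about the knife-edge support (at 3.9 m from the left end):
Sandbag: 14 × 10 = 140 N down at 0.77 m → arm 3.13 m, τ = 140 × 3.13 = 438.2 N·m counterclockwise.
Load: 23 × 10 = 230 N down at 6.9 m → arm 3 m, τ = 230 × 3 = 690 N·m clockwise.
Net moment of existing loads = 251.8 N·m clockwise.
The sack of grain weighs 43 × 10 = 430 N and must supply an equal counterclockwise moment, so its lever arm about the knife-edge support is 251.8 / 430 = 0.586 m.
That puts it at 3.9 − 0.586 = 3.31 m from the left end.

x ≈ 3.31 m from the left end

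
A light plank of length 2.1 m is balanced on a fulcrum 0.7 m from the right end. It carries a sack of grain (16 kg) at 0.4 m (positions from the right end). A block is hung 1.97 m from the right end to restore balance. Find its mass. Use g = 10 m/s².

m ≈ 3.78 kg

Taking torques about the fulcrum (at 0.7 m from the right end):
Sack of grain: 16 × 10 = 160 N down at 0.4 m → arm 0.3 m, τ = 160 × 0.3 = 48 N·m clockwise.
Net moment of known loads = 48 N·m clockwise.
An unknown mass m at 1.97 m has arm 1.27 m; its moment is m·g·1.27 counterclockwise.
For rotational equilibrium, m × 10 × 1.27 = 48, so m = 48 / (10 × 1.27) = 3.78 kg.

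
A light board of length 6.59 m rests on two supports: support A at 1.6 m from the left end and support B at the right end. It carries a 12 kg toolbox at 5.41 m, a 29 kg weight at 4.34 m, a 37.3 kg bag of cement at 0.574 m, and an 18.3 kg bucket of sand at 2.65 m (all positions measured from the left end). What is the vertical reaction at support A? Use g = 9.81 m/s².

R_A ≈ 739 N

Choose support B as the axis so its reaction then has zero moment arm.
Toolbox: 12 × 9.81 = 117.7 N down at 5.41 m → arm 1.18 m, τ = 117.7 × 1.18 = 138.9 N·m counterclockwise.
Weight: 29 × 9.81 = 284.5 N down at 4.34 m → arm 2.25 m, τ = 284.5 × 2.25 = 640.1 N·m counterclockwise.
Bag of cement: 37.3 × 9.81 = 365.9 N down at 0.574 m → arm 6.016 m, τ = 365.9 × 6.016 = 2201 N·m counterclockwise.
Bucket of sand: 18.3 × 9.81 = 179.5 N down at 2.65 m → arm 3.94 m, τ = 179.5 × 3.94 = 707.2 N·m counterclockwise.
Net load moment about support B = 3687 N·m counterclockwise.
Reaction R at support A is upward at 1.6 m, arm 4.99 m → moment R × 4.99 clockwise.
Στ = 0 ⇒ R × 4.99 = 3687 ⇒ R = 739 N.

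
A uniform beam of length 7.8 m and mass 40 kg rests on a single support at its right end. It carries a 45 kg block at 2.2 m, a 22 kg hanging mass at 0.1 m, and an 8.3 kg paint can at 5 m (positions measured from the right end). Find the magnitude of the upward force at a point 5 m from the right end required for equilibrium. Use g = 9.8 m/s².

F ≈ 585 N

About the right end:
Beam weight: 40 × 9.8 = 392 N down at 3.9 m → arm 3.9 m, τ = 392 × 3.9 = 1529 N·m counterclockwise.
Block: 45 × 9.8 = 441 N down at 2.2 m → arm 2.2 m, τ = 441 × 2.2 = 970.2 N·m counterclockwise.
Hanging mass: 22 × 9.8 = 215.6 N down at 0.1 m → arm 0.1 m, τ = 215.6 × 0.1 = 21.56 N·m counterclockwise.
Paint can: 8.3 × 9.8 = 81.34 N down at 5 m → arm 5 m, τ = 81.34 × 5 = 406.7 N·m counterclockwise.
Net moment of the loads = 2927 N·m counterclockwise.
The upward force F acts at a point 5 m from the right end, arm 5 m, giving F × 5 clockwise.
Στ = 0 ⇒ F × 5 = 2927 ⇒ F = 2927 / 5 = 585 N.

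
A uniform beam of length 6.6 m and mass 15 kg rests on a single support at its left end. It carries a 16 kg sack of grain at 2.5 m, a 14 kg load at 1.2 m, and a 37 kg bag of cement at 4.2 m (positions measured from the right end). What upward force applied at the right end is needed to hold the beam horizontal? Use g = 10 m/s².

F ≈ 423 N

Taking torques about the left end:
Beam weight: 15 × 10 = 150 N down at 3.3 m → arm 3.3 m, τ = 150 × 3.3 = 495 N·m clockwise.
Sack of grain: 16 × 10 = 160 N down at 2.5 m → arm 4.1 m, τ = 160 × 4.1 = 656 N·m clockwise.
Load: 14 × 10 = 140 N down at 1.2 m → arm 5.4 m, τ = 140 × 5.4 = 756 N·m clockwise.
Bag of cement: 37 × 10 = 370 N down at 4.2 m → arm 2.4 m, τ = 370 × 2.4 = 888 N·m clockwise.
Net moment of the loads = 2795 N·m clockwise.
The upward force F acts at the right end, arm 6.6 m, giving F × 6.6 counterclockwise.
Balancing moments: F × 6.6 = 2795, giving F = 2795 / 6.6 = 423 N.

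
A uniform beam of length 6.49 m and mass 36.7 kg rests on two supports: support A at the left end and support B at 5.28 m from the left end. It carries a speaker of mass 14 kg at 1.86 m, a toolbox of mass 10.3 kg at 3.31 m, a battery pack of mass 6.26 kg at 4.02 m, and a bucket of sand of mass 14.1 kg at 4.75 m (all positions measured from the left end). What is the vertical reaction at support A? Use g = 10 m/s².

R_A ≈ 300 N

Choose support B as the axis so its reaction then has zero moment arm.
Beam weight: 36.7 × 10 = 367 N down at 3.245 m → arm 2.035 m, τ = 367 × 2.035 = 746.8 N·m counterclockwise.
Speaker: 14 × 10 = 140 N down at 1.86 m → arm 3.42 m, τ = 140 × 3.42 = 478.8 N·m counterclockwise.
Toolbox: 10.3 × 10 = 103 N down at 3.31 m → arm 1.97 m, τ = 103 × 1.97 = 202.9 N·m counterclockwise.
Battery pack: 6.26 × 10 = 62.6 N down at 4.02 m → arm 1.26 m, τ = 62.6 × 1.26 = 78.88 N·m counterclockwise.
Bucket of sand: 14.1 × 10 = 141 N down at 4.75 m → arm 0.53 m, τ = 141 × 0.53 = 74.73 N·m counterclockwise.
Net load moment about support B = 1582 N·m counterclockwise.
Reaction R at support A is upward at 0 m, arm 5.28 m → moment R × 5.28 clockwise.
For rotational equilibrium, R × 5.28 = 1582, so R = 300 N.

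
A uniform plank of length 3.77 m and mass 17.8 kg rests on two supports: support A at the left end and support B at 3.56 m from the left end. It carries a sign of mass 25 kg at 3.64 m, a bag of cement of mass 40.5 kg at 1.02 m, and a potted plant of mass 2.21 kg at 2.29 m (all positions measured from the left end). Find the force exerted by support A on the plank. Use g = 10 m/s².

R_A ≈ 375 N

Choose support B as the axis so its reaction then has zero moment arm.
Beam weight: 17.8 × 10 = 178 N down at 1.885 m → arm 1.675 m, τ = 178 × 1.675 = 298.2 N·m counterclockwise.
Sign: 25 × 10 = 250 N down at 3.64 m → arm 0.08 m, τ = 250 × 0.08 = 20 N·m clockwise.
Bag of cement: 40.5 × 10 = 405 N down at 1.02 m → arm 2.54 m, τ = 405 × 2.54 = 1029 N·m counterclockwise.
Potted plant: 2.21 × 10 = 22.1 N down at 2.29 m → arm 1.27 m, τ = 22.1 × 1.27 = 28.07 N·m counterclockwise.
Net load moment about support B = 1335 N·m counterclockwise.
Reaction R at support A is upward at 0 m, arm 3.56 m → moment R × 3.56 clockwise.
Balancing moments: R × 3.56 = 1335, giving R = 375 N.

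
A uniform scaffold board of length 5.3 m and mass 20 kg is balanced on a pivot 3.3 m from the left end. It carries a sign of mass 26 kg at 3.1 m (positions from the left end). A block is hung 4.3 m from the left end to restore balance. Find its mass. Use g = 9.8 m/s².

About the pivot (at 3.3 m from the left end):
Beam weight: 20 × 9.8 = 196 N down at 2.65 m → arm 0.65 m, τ = 196 × 0.65 = 127.4 N·m counterclockwise.
Sign: 26 × 9.8 = 254.8 N down at 3.1 m → arm 0.2 m, τ = 254.8 × 0.2 = 50.96 N·m counterclockwise.
Net moment of known loads = 178.4 N·m counterclockwise.
An unknown mass m at 4.3 m has arm 1 m; its moment is m·g·1 clockwise.
Setting net torque to zero: m × 9.8 × 1 = 178.4 → m = 178.4 / (9.8 × 1) = 18.2 kg.

m ≈ 18.2 kg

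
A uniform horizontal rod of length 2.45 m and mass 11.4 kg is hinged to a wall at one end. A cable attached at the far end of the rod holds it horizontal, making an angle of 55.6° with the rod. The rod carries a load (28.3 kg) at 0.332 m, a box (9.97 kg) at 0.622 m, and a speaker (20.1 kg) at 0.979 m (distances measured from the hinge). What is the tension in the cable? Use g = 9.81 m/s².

T ≈ 239 N

Taking torques about the hinge:
Beam weight: 11.4 × 9.81 = 111.8 N down at 1.225 m → arm 1.225 m, τ = 111.8 × 1.225 = 137 N·m clockwise.
Load: 28.3 × 9.81 = 277.6 N down at 0.332 m → arm 0.332 m, τ = 277.6 × 0.332 = 92.16 N·m clockwise.
Box: 9.97 × 9.81 = 97.81 N down at 0.622 m → arm 0.622 m, τ = 97.81 × 0.622 = 60.84 N·m clockwise.
Speaker: 20.1 × 9.81 = 197.2 N down at 0.979 m → arm 0.979 m, τ = 197.2 × 0.979 = 193.1 N·m clockwise.
Total clockwise load moment = 483.1 N·m.
The cable tension T acts at 2.45 m; only its component perpendicular to the rod, T sinθ, produces torque. sin 55.6° = 0.8251.
For rotational equilibrium, T × 2.45 × 0.8251 = 483.1, so T = 483.1 / 2.021 = 239 N.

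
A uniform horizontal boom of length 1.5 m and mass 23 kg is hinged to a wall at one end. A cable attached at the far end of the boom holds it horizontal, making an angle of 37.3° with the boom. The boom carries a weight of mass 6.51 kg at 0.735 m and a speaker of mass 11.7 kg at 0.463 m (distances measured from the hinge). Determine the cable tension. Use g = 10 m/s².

T ≈ 302 N

Take moments about the hinge.
Beam weight: 23 × 10 = 230 N down at 0.75 m → arm 0.75 m, τ = 230 × 0.75 = 172.5 N·m clockwise.
Weight: 6.51 × 10 = 65.1 N down at 0.735 m → arm 0.735 m, τ = 65.1 × 0.735 = 47.85 N·m clockwise.
Speaker: 11.7 × 10 = 117 N down at 0.463 m → arm 0.463 m, τ = 117 × 0.463 = 54.17 N·m clockwise.
Total clockwise load moment = 274.5 N·m.
The cable tension T acts at 1.5 m; only its component perpendicular to the boom, T sinθ, produces torque. sin 37.3° = 0.606.
Balancing moments: T × 1.5 × 0.606 = 274.5, giving T = 274.5 / 0.909 = 302 N.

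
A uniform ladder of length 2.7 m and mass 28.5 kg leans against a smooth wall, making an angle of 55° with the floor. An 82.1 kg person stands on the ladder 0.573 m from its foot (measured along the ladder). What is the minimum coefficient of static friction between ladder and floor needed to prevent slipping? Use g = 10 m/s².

Sum moments about the foot of the ladder (the floor normal and friction both act there and drop out).
Ladder weight 28.5×10 = 285 N acts at 1.35 m along the ladder; its horizontal arm is 1.35·cos55° = 0.7743 m → τ = 220.7 N·m clockwise.
Person: 82.1×10 = 821 N at 0.573 m → arm 0.3287 m → τ = 269.9 N·m clockwise.
Wall normal N acts horizontally at the top; its moment arm is the height L sinθ = 2.7·sin55° = 2.212 m, counterclockwise.
For rotational equilibrium, N × 2.212 = 490.6, so N = 221.8 N.
ΣFx = 0 ⇒ f = N_wall = 221.8 N. ΣFy = 0 ⇒ N_floor = 1106 N.
μ_min = f / N_floor = 221.8 / 1106 = 0.201.

μ_min ≈ 0.201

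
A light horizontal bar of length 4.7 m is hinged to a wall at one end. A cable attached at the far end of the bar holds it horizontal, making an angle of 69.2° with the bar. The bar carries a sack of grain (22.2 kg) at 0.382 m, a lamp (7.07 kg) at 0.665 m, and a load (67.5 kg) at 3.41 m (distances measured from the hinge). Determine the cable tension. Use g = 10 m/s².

Take moments about the hinge.
Sack of grain: 22.2 × 10 = 222 N down at 0.382 m → arm 0.382 m, τ = 222 × 0.382 = 84.8 N·m clockwise.
Lamp: 7.07 × 10 = 70.7 N down at 0.665 m → arm 0.665 m, τ = 70.7 × 0.665 = 47.02 N·m clockwise.
Load: 67.5 × 10 = 675 N down at 3.41 m → arm 3.41 m, τ = 675 × 3.41 = 2302 N·m clockwise.
Total clockwise load moment = 2434 N·m.
The cable tension T acts at 4.7 m; only its component perpendicular to the bar, T sinθ, produces torque. sin 69.2° = 0.9348.
For rotational equilibrium, T × 4.7 × 0.9348 = 2434, so T = 2434 / 4.394 = 554 N.

T ≈ 554 N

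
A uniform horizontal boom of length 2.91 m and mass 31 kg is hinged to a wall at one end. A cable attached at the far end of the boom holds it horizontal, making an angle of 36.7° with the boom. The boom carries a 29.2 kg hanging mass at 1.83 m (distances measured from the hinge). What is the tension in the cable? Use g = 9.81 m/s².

Take moments about the hinge.
Beam weight: 31 × 9.81 = 304.1 N down at 1.455 m → arm 1.455 m, τ = 304.1 × 1.455 = 442.5 N·m clockwise.
Hanging mass: 29.2 × 9.81 = 286.5 N down at 1.83 m → arm 1.83 m, τ = 286.5 × 1.83 = 524.3 N·m clockwise.
Total clockwise load moment = 966.8 N·m.
The cable tension T acts at 2.91 m; only its component perpendicular to the boom, T sinθ, produces torque. sin 36.7° = 0.5976.
Balancing moments: T × 2.91 × 0.5976 = 966.8, giving T = 966.8 / 1.739 = 556 N.

T ≈ 556 N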